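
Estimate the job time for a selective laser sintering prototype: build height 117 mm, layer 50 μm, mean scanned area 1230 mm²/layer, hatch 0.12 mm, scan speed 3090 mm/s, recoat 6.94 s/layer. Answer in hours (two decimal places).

6.67 hours

Number of layers: 117 / 0.05 → 2340 (rounded up).
Hatch length per layer = 1230 / 0.12 = 10250 mm.
Laser time per layer: 10250 / 3090 → 3.3172 s.
Per-layer time = 3.3172 + 6.94 = 10.2572 s.
Total: 2340 × 10.2572 s = 24001.848 s → 6.67 hours.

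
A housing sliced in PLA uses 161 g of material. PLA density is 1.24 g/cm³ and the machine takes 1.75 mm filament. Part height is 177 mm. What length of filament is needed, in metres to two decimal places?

53.98 m

Extruded volume: 161/1.24 = 129.8387 cm³ (129838.7 mm³).
Filament cross-section = π × (1.75/2)² = 2.4053 mm².
L = V/A = 129838.7/2.4053 = 53980.25 mm → 53.98 m.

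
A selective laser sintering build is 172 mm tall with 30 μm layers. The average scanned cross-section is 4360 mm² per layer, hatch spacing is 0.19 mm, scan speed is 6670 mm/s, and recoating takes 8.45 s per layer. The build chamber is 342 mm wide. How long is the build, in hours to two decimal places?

18.94 hours

Layer count = ceil(172 / 0.03) = 5734.
Hatch length per layer: 4360 / 0.19 → 22947.4 mm.
Per-layer scan time = 22947.4 / 6670 = 3.4404 s.
Layer cycle = 3.4404 + 8.45, so 11.8904 s.
Total: 5734 × 11.8904 s = 68179.5536 s → 18.94 hours.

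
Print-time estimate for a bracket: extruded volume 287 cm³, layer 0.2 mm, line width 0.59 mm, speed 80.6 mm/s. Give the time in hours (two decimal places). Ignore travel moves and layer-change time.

8.38 hours

Bead cross-section: 0.2 × 0.59 → 0.118 mm².
Toolpath length = 287 cm³ / 0.118 mm² = 287000 / 0.118 = 2432203.4 mm.
Time extruding: 2432203.4 / 80.6 → 30176.2 s.
30176.2 s = 8.38 hours.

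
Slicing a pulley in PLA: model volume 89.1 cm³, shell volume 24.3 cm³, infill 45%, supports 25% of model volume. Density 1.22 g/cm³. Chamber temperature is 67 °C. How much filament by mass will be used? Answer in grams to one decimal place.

92.4 g

Infill region = 89.1 − 24.3, so 64.8 cm³.
Deposited infill = 0.45 × 64.8, so 29.16 cm³.
Support: 0.25 × 89.1 → 22.275 cm³.
Deposited volume = 24.3 + 29.16 + 22.275 = 75.735 cm³.
Mass = 75.735 × 1.22, so 92.3967 g.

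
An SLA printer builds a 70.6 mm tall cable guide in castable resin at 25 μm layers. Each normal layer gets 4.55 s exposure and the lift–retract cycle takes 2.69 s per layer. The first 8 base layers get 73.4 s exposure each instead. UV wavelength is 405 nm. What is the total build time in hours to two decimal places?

Number of layers: 70.6 / 0.025 → 2824 (rounded up).
Bottom layers = 8 × (73.4 + 2.69), so 608.72 s.
Regular layers: 2816 × (4.55 + 2.69) → 20387.84 s.
Total = 608.72 + 20387.84 = 20996.56 s = 5.83 hours.

5.83 hours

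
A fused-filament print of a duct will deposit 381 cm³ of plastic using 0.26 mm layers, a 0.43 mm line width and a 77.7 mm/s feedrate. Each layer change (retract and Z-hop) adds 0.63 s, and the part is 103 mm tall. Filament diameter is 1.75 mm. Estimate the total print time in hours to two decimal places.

12.25 hours

Extrusion cross-section = 0.26 × 0.43 = 0.1118 mm².
Toolpath length = 381 cm³ / 0.1118 mm² = 381000 / 0.1118 = 3407871.2 mm.
Extrusion time = 3407871.2 / 77.7, so 43859.3 s.
Layer count = ceil(103 / 0.26) = 397.
Non-print overhead = 397 × 0.63 = 250.11 s.
Altogether 43859.3 + 250.11 = 44109.41 s, i.e. 12.25 hours.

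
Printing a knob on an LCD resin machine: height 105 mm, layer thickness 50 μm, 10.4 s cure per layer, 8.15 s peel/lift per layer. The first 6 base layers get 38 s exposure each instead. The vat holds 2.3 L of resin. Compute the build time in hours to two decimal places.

Number of layers: 105 / 0.05 → 2100 (rounded up).
Bottom layers: 6 × (38 + 8.15) → 276.9 s.
Regular layers = 2094 × (10.4 + 8.15) = 38843.7 s.
Total = 276.9 + 38843.7 = 39120.6 s = 10.87 hours.

10.87 hours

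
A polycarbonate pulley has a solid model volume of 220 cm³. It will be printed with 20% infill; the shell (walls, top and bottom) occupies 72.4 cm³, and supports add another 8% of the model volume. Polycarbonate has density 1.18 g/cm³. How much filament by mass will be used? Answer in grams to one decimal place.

Interior volume: 220 − 72.4 → 147.6 cm³.
Infill deposited: 0.20 × 147.6 → 29.52 cm³.
Support = 0.08 × 220, so 17.6 cm³.
Total printed volume = 72.4 + 29.52 + 17.6 = 119.52 cm³.
Mass: 119.52 × 1.18 → 141.0336 g.

141.0 g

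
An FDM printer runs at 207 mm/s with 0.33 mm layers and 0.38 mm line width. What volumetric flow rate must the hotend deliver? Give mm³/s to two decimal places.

A: 0.33 × 0.38 → 0.1254 mm².
Q = v·A = 207 × 0.1254 = 25.96 mm³/s.

25.96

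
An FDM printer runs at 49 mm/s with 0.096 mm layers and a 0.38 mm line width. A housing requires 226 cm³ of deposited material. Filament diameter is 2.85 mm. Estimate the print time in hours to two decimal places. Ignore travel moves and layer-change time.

35.12 hours

Line area = 0.096 × 0.38 = 0.03648 mm².
Total extruded path = 226000/0.03648 = 6195175.4 mm.
Time extruding: 6195175.4 / 49 → 126432.2 s.
In the requested units: 126432.2 s = 35.12 hours.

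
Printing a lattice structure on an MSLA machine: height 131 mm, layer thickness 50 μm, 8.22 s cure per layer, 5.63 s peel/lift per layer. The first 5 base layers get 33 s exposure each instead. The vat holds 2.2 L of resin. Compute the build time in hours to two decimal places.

Number of layers: 131 / 0.05 → 2620 (rounded up).
Burn-in layers = 5 × (33 + 5.63), so 193.15 s.
Normal layers = 2615 × (8.22 + 5.63), so 36217.75 s.
Sum: 193.15 + 36217.75 = 36410.9 s → 10.11 hours.

10.11 hours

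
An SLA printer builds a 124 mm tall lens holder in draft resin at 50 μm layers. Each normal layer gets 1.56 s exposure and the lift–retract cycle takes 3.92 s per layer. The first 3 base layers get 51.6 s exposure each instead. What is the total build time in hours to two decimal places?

3.82 hours

Layer count = ceil(124 / 0.05) = 2480.
Burn-in layers = 3 × (51.6 + 3.92) = 166.56 s.
Remaining layers = 2477 × (1.56 + 3.92), so 13573.96 s.
Total = 166.56 + 13573.96 = 13740.52 s = 3.82 hours.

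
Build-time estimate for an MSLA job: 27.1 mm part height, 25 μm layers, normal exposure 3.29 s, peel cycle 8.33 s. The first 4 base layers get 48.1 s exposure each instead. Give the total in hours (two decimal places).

Layers = ⌈27.1/0.025⌉ = 1084.
Base layers = 4 × (48.1 + 8.33) = 225.72 s.
Remaining layers: 1080 × (3.29 + 8.33) → 12549.6 s.
Sum: 225.72 + 12549.6 = 12775.32 s → 3.55 hours.

3.55 hours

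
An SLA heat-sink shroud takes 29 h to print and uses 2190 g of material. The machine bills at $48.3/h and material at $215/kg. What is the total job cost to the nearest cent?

Time charge: 48.3 × 29 → $1400.70.
Material cost = 215 × 2190/1000 = $470.85.
Job cost: 1400.70 + 470.85 = $1871.55.

$1871.55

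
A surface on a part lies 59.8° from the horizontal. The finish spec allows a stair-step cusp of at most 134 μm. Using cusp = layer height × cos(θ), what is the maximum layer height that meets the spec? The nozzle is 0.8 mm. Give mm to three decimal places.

0.266 mm

Layer height = cusp / cos(59.8°) = 0.134 / 0.5030 = 0.266 mm.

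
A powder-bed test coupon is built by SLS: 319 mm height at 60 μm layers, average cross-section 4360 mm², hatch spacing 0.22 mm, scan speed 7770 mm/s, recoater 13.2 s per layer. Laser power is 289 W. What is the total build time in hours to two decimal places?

23.26 hours

Number of layers: 319 / 0.06 → 5317 (rounded up).
Per-layer scan distance: 4360 / 0.22 → 19818.2 mm.
Per-layer scan time = 19818.2 / 7770, so 2.5506 s.
Per-layer time = 2.5506 + 13.2, so 15.7506 s.
Total: 5317 × 15.7506 s = 83745.9402 s → 23.26 hours.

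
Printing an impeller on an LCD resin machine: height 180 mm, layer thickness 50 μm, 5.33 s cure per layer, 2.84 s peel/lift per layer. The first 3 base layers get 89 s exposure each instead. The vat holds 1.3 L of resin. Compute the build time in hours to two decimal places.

8.24 hours

Layer count = ceil(180 / 0.05) = 3600.
Bottom layers = 3 × (89 + 2.84) = 275.52 s.
Normal layers = 3597 × (5.33 + 2.84), so 29387.49 s.
Sum: 275.52 + 29387.49 = 29663.01 s → 8.24 hours.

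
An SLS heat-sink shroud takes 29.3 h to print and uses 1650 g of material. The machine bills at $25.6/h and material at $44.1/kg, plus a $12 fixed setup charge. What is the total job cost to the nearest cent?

Machine cost = 25.6 × 29.3, so $750.08.
Material charge = 44.1 × 1650/1000 = $72.765.
Adding setup: 750.08 + 72.765 + 12 → 834.845 ≈ $834.85.

$834.85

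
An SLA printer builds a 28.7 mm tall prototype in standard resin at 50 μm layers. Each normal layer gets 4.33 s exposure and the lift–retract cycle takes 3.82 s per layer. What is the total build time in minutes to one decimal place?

Layers = ⌈28.7/0.05⌉ = 574.
Each layer takes = 4.33 + 3.82, so 8.15 s.
Total = 574 × 8.15 = 4678.1 s = 78.0 minutes.

78.0 minutes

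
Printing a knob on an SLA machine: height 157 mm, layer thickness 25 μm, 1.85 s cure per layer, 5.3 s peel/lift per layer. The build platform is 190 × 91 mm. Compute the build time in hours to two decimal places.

12.47 hours

Number of layers: 157 / 0.025 → 6280 (rounded up).
Cycle time = 1.85 + 5.3 = 7.15 s.
Total = 6280 × 7.15 = 44902 s = 12.47 hours.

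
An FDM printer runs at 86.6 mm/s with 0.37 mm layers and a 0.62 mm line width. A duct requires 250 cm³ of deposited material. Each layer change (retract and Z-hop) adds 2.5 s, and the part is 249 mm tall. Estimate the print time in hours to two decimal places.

Extrusion cross-section = 0.37 × 0.62, so 0.2294 mm².
Path length: 250000 mm³ / 0.2294 mm² → 1089799.5 mm.
Time extruding = 1089799.5 / 86.6, so 12584.3 s.
Layers = ⌈249/0.37⌉ = 673.
Non-print overhead: 673 × 2.5 → 1682.5 s.
Total = 12584.3 + 1682.5 = 14266.8 s = 3.96 hours.

3.96 hours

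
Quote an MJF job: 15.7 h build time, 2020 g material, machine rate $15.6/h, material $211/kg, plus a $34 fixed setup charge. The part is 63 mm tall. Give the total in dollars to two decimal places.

$705.14

Machine cost: 15.6 × 15.7 → $244.92.
Material cost: 211 × 2020/1000 → $426.22.
Total = 244.92 + 426.22 + 34 = $705.14.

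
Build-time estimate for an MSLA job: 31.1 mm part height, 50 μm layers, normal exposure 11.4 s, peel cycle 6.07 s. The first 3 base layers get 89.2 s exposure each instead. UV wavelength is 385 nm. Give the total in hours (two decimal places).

3.08 hours

Number of layers: 31.1 / 0.05 → 622 (rounded up).
Base layers = 3 × (89.2 + 6.07) = 285.81 s.
Regular layers = 619 × (11.4 + 6.07), so 10813.93 s.
Total = 285.81 + 10813.93 = 11099.74 s = 3.08 hours.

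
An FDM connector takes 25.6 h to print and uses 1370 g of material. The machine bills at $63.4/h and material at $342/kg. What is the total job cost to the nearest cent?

Time charge: 63.4 × 25.6 → $1623.04.
Feedstock cost: 342 × 1370/1000 → $468.54.
Job cost: 1623.04 + 468.54 = $2091.58.

$2091.58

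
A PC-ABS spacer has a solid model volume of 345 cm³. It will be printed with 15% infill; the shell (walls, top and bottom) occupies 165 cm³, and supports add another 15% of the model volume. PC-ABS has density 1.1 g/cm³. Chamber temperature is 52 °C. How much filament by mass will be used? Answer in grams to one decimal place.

Interior volume: 345 − 165 → 180 cm³.
Infill deposited: 0.15 × 180 → 27 cm³.
Support = 0.15 × 345, so 51.75 cm³.
Total extruded = 165 + 27 + 51.75 = 243.75 cm³.
Mass = 243.75 × 1.1, so 268.125 g.

268.1 g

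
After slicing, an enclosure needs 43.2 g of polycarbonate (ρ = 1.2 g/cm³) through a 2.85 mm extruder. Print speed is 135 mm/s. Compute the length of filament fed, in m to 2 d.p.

5.64 m

Volume = 43.2 g / 1.2 g·cm⁻³ = 36 cm³ = 36000 mm³.
Filament cross-section = π × (2.85/2)² = 6.3794 mm².
L = V/A = 36000/6.3794 = 5643.16 mm → 5.64 m.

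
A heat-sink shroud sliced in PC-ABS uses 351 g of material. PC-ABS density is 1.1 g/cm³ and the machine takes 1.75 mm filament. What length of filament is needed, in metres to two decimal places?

Extruded volume: 351/1.1 = 319.0909 cm³ (319090.9 mm³).
Cross-section of 1.75 mm filament: π·(1.75/2)² = 2.4053 mm².
Length = 319090.9 / 2.4053 = 132661.58 mm = 132.66 m.

132.66 m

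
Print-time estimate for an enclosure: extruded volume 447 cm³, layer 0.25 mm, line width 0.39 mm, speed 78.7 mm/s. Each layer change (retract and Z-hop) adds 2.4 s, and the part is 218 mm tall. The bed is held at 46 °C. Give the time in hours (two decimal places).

Line area: 0.25 × 0.39 → 0.0975 mm².
Total extruded path = 447000/0.0975 = 4584615.4 mm.
Print-move time = 4584615.4 / 78.7, so 58254.3 s.
Layer count = ceil(218 / 0.25) = 872.
Z-hop total = 872 × 2.4 = 2092.8 s.
Altogether 58254.3 + 2092.8 = 60347.1 s, i.e. 16.76 hours.

16.76 hours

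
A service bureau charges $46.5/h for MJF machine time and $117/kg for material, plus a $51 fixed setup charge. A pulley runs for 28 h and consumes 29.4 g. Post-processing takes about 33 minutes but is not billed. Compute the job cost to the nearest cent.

$1356.44

Machine-time cost: 46.5 × 28 → $1302.00.
Feedstock cost = 117 × 29.4/1000 = $3.4398.
Total = 1302.00 + 3.4398 + 51 = 1356.4398 ≈ $1356.44.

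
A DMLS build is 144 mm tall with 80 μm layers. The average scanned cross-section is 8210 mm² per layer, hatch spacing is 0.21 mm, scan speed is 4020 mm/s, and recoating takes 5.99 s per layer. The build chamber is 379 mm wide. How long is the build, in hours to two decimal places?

7.86 hours

Layer count = ceil(144 / 0.08) = 1800.
Hatch length per layer = 8210 / 0.21, so 39095.2 mm.
Laser time per layer = 39095.2 / 4020, so 9.7252 s.
Per-layer time = 9.7252 + 5.99 = 15.7152 s.
Total: 1800 × 15.7152 s = 28287.36 s → 7.86 hours.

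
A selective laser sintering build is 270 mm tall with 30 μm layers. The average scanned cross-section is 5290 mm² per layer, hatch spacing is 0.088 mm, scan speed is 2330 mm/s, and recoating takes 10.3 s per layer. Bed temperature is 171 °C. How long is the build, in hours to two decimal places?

Number of layers: 270 / 0.03 → 9000 (rounded up).
Per-layer scan distance = 5290 / 0.088 = 60113.6 mm.
Scan time per layer: 60113.6 / 2330 → 25.7998 s.
Per-layer time: 25.7998 + 10.3 → 36.0998 s.
9000 layers × 36.0998 s/layer = 324898.2 s, i.e. 90.25 hours.

90.25 hours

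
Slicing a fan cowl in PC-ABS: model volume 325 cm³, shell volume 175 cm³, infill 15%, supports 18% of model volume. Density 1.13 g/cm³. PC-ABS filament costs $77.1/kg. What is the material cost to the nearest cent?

$22.30

Infill region = 325 − 175, so 150 cm³.
Deposited infill: 0.15 × 150 → 22.5 cm³.
Support: 0.18 × 325 → 58.5 cm³.
Deposited volume = 175 + 22.5 + 58.5, so 256 cm³.
Mass = 256 × 1.13 = 289.28 g.
At $77.1/kg: 289.28/1000 × 77.1 = $22.30.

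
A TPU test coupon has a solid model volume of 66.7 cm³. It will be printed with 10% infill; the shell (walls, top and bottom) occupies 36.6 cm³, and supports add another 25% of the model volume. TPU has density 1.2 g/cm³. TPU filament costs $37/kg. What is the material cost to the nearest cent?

$2.50

Infill region = 66.7 − 36.6 = 30.1 cm³.
Deposited infill = 0.10 × 30.1, so 3.01 cm³.
Support: 0.25 × 66.7 → 16.675 cm³.
Total extruded: 36.6 + 3.01 + 16.675 → 56.285 cm³.
Mass = 56.285 × 1.2, so 67.542 g.
Cost = 67.542 g / 1000 × $37/kg = $2.50.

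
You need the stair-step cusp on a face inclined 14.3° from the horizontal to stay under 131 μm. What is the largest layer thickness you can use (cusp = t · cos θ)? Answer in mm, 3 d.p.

0.135 mm

Layer height = cusp / cos(14.3°) = 0.131 / 0.9690 = 0.135 mm.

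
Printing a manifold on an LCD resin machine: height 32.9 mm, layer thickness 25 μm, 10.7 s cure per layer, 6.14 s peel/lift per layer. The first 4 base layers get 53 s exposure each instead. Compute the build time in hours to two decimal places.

Number of layers: 32.9 / 0.025 → 1316 (rounded up).
Bottom layers: 4 × (53 + 6.14) → 236.56 s.
Normal layers: 1312 × (10.7 + 6.14) → 22094.08 s.
Total = 236.56 + 22094.08 = 22330.64 s = 6.20 hours.

6.20 hours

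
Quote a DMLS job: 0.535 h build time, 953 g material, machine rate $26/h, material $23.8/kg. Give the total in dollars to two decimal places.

$36.59

Time charge = 26 × 0.535, so $13.91.
Feedstock cost = 23.8 × 953/1000, so $22.6814.
Total = 13.91 + 22.6814 = 36.5914 ≈ $36.59.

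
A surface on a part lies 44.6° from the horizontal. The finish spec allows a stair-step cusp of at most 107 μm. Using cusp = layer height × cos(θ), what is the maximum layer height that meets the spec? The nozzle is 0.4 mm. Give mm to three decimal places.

0.150 mm

cos(44.6°) = 0.7120; t_max = 0.107/0.7120 = 0.150 mm.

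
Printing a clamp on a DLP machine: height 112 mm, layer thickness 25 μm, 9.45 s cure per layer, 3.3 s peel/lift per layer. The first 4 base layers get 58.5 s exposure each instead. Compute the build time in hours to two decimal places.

Layers = ⌈112/0.025⌉ = 4480.
Bottom layers = 4 × (58.5 + 3.3) = 247.2 s.
Normal layers = 4476 × (9.45 + 3.3), so 57069 s.
Sum: 247.2 + 57069 = 57316.2 s → 15.92 hours.

15.92 hours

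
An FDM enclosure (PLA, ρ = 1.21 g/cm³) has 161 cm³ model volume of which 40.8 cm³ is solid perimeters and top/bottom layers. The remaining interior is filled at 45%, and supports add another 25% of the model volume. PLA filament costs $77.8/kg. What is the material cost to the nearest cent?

$12.72

Interior volume = 161 − 40.8, so 120.2 cm³.
Infill deposited = 0.45 × 120.2, so 54.09 cm³.
Support = 0.25 × 161 = 40.25 cm³.
Total printed volume: 40.8 + 54.09 + 40.25 → 135.14 cm³.
Mass = 135.14 × 1.21 = 163.5194 g.
Cost = 163.5194 g / 1000 × $77.8/kg = $12.72.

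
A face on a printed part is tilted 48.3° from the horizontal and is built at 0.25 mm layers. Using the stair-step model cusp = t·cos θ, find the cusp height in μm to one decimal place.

166.3 μm

h_c = t·cos θ = 0.25 × 0.6652 = 0.1663 mm (166.3 μm).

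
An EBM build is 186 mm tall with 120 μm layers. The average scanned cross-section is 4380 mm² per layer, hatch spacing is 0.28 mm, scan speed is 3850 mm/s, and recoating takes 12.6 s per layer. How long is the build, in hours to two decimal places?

7.17 hours

Layer count = ceil(186 / 0.12) = 1550.
Scan path per layer = 4380 / 0.28 = 15642.9 mm.
Beam time per layer = 15642.9 / 3850, so 4.0631 s.
Layer cycle = 4.0631 + 12.6, so 16.6631 s.
Build time = 1550 × 16.6631 = 25827.805 s = 7.17 hours.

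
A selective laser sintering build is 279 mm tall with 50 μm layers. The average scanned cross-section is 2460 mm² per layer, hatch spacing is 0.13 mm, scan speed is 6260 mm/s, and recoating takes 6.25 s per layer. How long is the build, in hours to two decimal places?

14.37 hours

Layer count = ceil(279 / 0.05) = 5580.
Scan path per layer: 2460 / 0.13 → 18923.1 mm.
Scan time per layer: 18923.1 / 6260 → 3.0229 s.
Per-layer time = 3.0229 + 6.25 = 9.2729 s.
Total: 5580 × 9.2729 s = 51742.782 s → 14.37 hours.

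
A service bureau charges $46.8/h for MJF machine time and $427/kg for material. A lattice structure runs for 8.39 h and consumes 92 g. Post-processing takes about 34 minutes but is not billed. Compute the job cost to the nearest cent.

Machine cost = 46.8 × 8.39 = $392.652.
Material charge = 427 × 92/1000, so $39.284.
Job cost: 392.652 + 39.284 = 431.936 ≈ $431.94.

$431.94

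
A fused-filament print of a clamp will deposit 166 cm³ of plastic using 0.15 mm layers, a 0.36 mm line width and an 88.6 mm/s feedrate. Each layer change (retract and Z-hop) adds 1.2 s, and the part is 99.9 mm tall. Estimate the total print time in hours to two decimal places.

Bead cross-section = 0.15 × 0.36 = 0.054 mm².
Path length: 166000 mm³ / 0.054 mm² → 3074074.1 mm.
Print-move time: 3074074.1 / 88.6 → 34696.1 s.
Layers = ⌈99.9/0.15⌉ = 666.
Z-hop total: 666 × 1.2 → 799.2 s.
Altogether 34696.1 + 799.2 = 35495.3 s, i.e. 9.86 hours.

9.86 hours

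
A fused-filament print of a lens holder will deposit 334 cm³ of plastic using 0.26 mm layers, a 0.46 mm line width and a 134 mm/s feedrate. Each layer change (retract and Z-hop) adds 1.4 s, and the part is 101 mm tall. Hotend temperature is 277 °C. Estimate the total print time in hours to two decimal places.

Bead cross-section = 0.26 × 0.46, so 0.1196 mm².
Total extruded path = 334000/0.1196 = 2792642.1 mm.
Print-move time: 2792642.1 / 134 → 20840.6 s.
Layer count = ceil(101 / 0.26) = 389.
Z-hop total = 389 × 1.4, so 544.6 s.
Total = 20840.6 + 544.6 = 21385.2 s = 5.94 hours.

5.94 hours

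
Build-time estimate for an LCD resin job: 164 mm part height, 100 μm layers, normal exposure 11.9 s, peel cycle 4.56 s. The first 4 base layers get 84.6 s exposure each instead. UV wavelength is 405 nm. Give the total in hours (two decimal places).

7.58 hours

Layers = ⌈164/0.1⌉ = 1640.
Base layers = 4 × (84.6 + 4.56), so 356.64 s.
Regular layers = 1636 × (11.9 + 4.56) = 26928.56 s.
Sum: 356.64 + 26928.56 = 27285.2 s → 7.58 hours.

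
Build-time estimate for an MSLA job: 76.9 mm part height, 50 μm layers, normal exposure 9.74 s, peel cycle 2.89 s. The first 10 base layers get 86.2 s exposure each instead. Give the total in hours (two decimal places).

Number of layers: 76.9 / 0.05 → 1538 (rounded up).
Bottom layers: 10 × (86.2 + 2.89) → 890.9 s.
Normal layers: 1528 × (9.74 + 2.89) → 19298.64 s.
Sum: 890.9 + 19298.64 = 20189.54 s → 5.61 hours.

5.61 hours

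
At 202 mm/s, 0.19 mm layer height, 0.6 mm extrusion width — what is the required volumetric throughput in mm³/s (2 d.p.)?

A = 0.19 × 0.6, so 0.114 mm².
Q = v·A = 202 × 0.114 = 23.03 mm³/s.

23.03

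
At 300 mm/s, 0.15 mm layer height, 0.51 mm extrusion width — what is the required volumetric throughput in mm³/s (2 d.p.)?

A: 0.15 × 0.51 → 0.0765 mm².
Q = v·A = 300 × 0.0765 = 22.95 mm³/s.

22.95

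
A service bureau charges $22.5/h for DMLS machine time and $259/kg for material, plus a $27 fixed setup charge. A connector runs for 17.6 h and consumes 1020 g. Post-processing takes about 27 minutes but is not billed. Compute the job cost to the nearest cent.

$687.18

Machine cost = 22.5 × 17.6, so $396.00.
Feedstock cost = 259 × 1020/1000 = $264.18.
Adding setup: 396.00 + 264.18 + 27 → $687.18.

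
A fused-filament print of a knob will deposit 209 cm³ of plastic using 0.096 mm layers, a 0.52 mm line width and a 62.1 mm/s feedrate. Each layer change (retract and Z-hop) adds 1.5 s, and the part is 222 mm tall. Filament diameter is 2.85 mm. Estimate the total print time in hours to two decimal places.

Bead cross-section = 0.096 × 0.52 = 0.04992 mm².
Path length: 209000 mm³ / 0.04992 mm² → 4186698.7 mm.
Time extruding: 4186698.7 / 62.1 → 67418.7 s.
Layer count = ceil(222 / 0.096) = 2313.
Non-print overhead = 2313 × 1.5 = 3469.5 s.
Total = 67418.7 + 3469.5 = 70888.2 s = 19.69 hours.

19.69 hours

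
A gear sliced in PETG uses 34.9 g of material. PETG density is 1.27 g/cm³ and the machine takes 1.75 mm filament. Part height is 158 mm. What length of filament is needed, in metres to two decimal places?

11.42 m

Extruded volume: 34.9/1.27 = 27.4803 cm³ (27480.3 mm³).
Cross-section of 1.75 mm filament: π·(1.75/2)² = 2.4053 mm².
Length = 27480.3 / 2.4053 = 11424.9 mm = 11.42 m.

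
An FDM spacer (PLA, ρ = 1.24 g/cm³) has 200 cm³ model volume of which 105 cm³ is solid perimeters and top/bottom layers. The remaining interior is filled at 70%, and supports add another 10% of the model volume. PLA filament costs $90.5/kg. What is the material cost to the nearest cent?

Interior volume = 200 − 105 = 95 cm³.
Infill deposited: 0.70 × 95 → 66.5 cm³.
Support = 0.10 × 200, so 20 cm³.
Total extruded = 105 + 66.5 + 20 = 191.5 cm³.
Mass: 191.5 × 1.24 → 237.46 g.
Cost = 237.46 g / 1000 × $90.5/kg = $21.49.

$21.49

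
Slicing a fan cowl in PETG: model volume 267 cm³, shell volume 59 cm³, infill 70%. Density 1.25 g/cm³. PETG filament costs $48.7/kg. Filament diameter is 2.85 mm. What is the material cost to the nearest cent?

Volume inside the shell = 267 − 59 = 208 cm³.
Deposited infill = 0.70 × 208, so 145.6 cm³.
Total extruded = 59 + 145.6 = 204.6 cm³.
Mass = 204.6 × 1.25 = 255.75 g.
At $48.7/kg: 255.75/1000 × 48.7 = $12.46.

$12.46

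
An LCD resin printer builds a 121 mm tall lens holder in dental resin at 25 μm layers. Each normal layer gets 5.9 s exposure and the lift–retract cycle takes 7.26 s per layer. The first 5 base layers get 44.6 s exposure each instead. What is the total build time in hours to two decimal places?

Layers = ⌈121/0.025⌉ = 4840.
Base layers = 5 × (44.6 + 7.26) = 259.3 s.
Regular layers = 4835 × (5.9 + 7.26), so 63628.6 s.
Total = 259.3 + 63628.6 = 63887.9 s = 17.75 hours.

17.75 hours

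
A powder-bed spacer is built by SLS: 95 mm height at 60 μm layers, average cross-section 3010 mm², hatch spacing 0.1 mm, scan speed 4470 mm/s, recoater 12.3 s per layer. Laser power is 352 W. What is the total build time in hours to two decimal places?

8.37 hours

Layers = ⌈95/0.06⌉ = 1584.
Hatch length per layer: 3010 / 0.1 → 30100 mm.
Per-layer scan time = 30100 / 4470, so 6.7338 s.
Per-layer time = 6.7338 + 12.3 = 19.0338 s.
1584 layers × 19.0338 s/layer = 30149.5392 s, i.e. 8.37 hours.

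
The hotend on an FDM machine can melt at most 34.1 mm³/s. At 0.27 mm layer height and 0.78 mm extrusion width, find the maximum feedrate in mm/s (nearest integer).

162 mm/s

A = 0.27 × 0.78 = 0.2106 mm².
Max speed = 34.1 / 0.2106 = 161.92 ≈ 162 mm/s.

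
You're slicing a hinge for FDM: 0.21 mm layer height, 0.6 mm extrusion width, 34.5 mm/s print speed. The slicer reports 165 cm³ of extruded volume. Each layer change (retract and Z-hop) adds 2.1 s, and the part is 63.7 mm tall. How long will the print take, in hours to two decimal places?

Bead cross-section = 0.21 × 0.6 = 0.126 mm².
Path length: 165000 mm³ / 0.126 mm² → 1309523.8 mm.
Print-move time: 1309523.8 / 34.5 → 37957.2 s.
Number of layers: 63.7 / 0.21 → 304 (rounded up).
Layer-change overhead = 304 × 2.1, so 638.4 s.
Total = 37957.2 + 638.4 = 38595.6 s = 10.72 hours.

10.72 hours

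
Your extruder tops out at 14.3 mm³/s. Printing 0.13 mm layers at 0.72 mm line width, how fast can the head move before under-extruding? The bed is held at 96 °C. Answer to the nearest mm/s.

153 mm/s

A: 0.13 × 0.72 → 0.0936 mm².
Max speed = 14.3 / 0.0936 = 152.78 ≈ 153 mm/s.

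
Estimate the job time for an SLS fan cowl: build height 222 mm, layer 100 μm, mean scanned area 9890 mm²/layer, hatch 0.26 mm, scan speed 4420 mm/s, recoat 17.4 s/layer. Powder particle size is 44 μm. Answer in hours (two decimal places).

16.04 hours

Number of layers: 222 / 0.1 → 2220 (rounded up).
Per-layer scan distance = 9890 / 0.26, so 38038.5 mm.
Scan time per layer: 38038.5 / 4420 → 8.606 s.
Per-layer time = 8.606 + 17.4, so 26.006 s.
Total: 2220 × 26.006 s = 57733.32 s → 16.04 hours.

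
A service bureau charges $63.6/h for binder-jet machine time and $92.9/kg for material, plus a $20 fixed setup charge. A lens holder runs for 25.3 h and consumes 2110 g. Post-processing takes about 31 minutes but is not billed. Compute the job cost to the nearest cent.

$1825.10

Machine-time cost = 63.6 × 25.3 = $1609.08.
Material cost = 92.9 × 2110/1000 = $196.019.
Adding setup: 1609.08 + 196.019 + 20 → 1825.099 ≈ $1825.10.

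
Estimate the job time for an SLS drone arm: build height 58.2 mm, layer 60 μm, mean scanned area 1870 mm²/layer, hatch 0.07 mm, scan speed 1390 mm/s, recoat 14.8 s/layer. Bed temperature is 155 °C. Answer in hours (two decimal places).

Layer count = ceil(58.2 / 0.06) = 970.
Per-layer scan distance = 1870 / 0.07, so 26714.3 mm.
Laser time per layer = 26714.3 / 1390, so 19.2189 s.
Layer cycle: 19.2189 + 14.8 → 34.0189 s.
Build time = 970 × 34.0189 = 32998.333 s = 9.17 hours.

9.17 hours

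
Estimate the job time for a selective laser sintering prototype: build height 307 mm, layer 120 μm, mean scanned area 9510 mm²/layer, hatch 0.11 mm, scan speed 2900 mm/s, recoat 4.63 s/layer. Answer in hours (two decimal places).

24.48 hours

Layers = ⌈307/0.12⌉ = 2559.
Hatch length per layer = 9510 / 0.11, so 86454.5 mm.
Per-layer scan time: 86454.5 / 2900 → 29.8119 s.
Layer cycle: 29.8119 + 4.63 → 34.4419 s.
2559 layers × 34.4419 s/layer = 88136.8221 s, i.e. 24.48 hours.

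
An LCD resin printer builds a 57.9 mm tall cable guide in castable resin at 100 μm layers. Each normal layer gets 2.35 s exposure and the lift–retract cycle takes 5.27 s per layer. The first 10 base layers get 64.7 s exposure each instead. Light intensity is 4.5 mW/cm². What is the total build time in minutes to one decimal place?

83.9 minutes

Layer count = ceil(57.9 / 0.1) = 579.
Burn-in layers: 10 × (64.7 + 5.27) → 699.7 s.
Remaining layers = 569 × (2.35 + 5.27) = 4335.78 s.
Sum: 699.7 + 4335.78 = 5035.48 s → 83.9 minutes.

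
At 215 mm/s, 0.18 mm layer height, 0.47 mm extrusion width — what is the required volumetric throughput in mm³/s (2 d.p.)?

18.19

A: 0.18 × 0.47 → 0.0846 mm².
Q = v·A = 215 × 0.0846 = 18.19 mm³/s.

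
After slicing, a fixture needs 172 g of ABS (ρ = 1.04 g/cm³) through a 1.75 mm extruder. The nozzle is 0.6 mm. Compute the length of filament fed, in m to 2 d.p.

68.76 m

Volume = 172 g / 1.04 g·cm⁻³ = 165.3846 cm³ = 165384.6 mm³.
A = π r² = π × 0.875² = 2.4053 mm².
Length = 165384.6 / 2.4053 = 68758.41 mm = 68.76 m.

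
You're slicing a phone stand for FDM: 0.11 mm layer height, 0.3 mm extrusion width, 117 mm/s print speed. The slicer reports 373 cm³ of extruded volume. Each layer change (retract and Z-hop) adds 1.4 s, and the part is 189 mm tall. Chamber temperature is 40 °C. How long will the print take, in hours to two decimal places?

27.50 hours

Line area: 0.11 × 0.3 → 0.033 mm².
Toolpath length = 373 cm³ / 0.033 mm² = 373000 / 0.033 = 11303030.3 mm.
Print-move time = 11303030.3 / 117 = 96607.1 s.
Layers = ⌈189/0.11⌉ = 1719.
Non-print overhead = 1719 × 1.4, so 2406.6 s.
Altogether 96607.1 + 2406.6 = 99013.7 s, i.e. 27.50 hours.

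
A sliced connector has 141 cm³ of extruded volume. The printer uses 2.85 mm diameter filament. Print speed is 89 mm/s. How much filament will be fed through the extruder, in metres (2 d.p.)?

22.10 m

A = π r² = π × 1.425² = 6.3794 mm².
Length = 141 cm³ / 6.3794 mm² = 141000 / 6.3794 = 22102.39 mm = 22.10 m.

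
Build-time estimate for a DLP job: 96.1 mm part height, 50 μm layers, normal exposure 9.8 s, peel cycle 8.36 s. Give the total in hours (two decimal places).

9.70 hours

Layers = ⌈96.1/0.05⌉ = 1922.
Each layer takes: 9.8 + 8.36 → 18.16 s.
Build time: 1922 × 18.16 s = 34903.52 s, i.e. 9.70 hours.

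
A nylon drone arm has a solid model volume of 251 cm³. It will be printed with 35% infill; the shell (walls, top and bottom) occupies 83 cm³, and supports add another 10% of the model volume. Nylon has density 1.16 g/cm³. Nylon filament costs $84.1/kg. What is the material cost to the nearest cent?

$16.28

Interior volume: 251 − 83 → 168 cm³.
Deposited infill: 0.35 × 168 → 58.8 cm³.
Support: 0.10 × 251 → 25.1 cm³.
Total extruded = 83 + 58.8 + 25.1 = 166.9 cm³.
Mass: 166.9 × 1.16 → 193.604 g.
At $84.1/kg: 193.604/1000 × 84.1 = $16.28.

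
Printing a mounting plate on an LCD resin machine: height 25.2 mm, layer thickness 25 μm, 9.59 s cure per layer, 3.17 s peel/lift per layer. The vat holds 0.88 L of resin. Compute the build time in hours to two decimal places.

3.57 hours

Layer count = ceil(25.2 / 0.025) = 1008.
Each layer takes = 9.59 + 3.17 = 12.76 s.
Total = 1008 × 12.76 = 12862.08 s = 3.57 hours.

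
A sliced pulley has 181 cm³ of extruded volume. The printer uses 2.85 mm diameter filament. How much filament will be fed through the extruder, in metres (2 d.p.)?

A = π r² = π × 1.425² = 6.3794 mm².
L = 181000 mm³ / 6.3794 mm² = 28372.57 mm, i.e. 28.37 m.

28.37 m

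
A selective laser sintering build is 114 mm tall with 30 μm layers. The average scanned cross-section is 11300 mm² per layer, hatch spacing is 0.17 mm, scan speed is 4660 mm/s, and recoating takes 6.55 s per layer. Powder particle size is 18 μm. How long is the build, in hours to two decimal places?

21.97 hours

Layers = ⌈114/0.03⌉ = 3800.
Scan path per layer = 11300 / 0.17, so 66470.6 mm.
Scan time per layer: 66470.6 / 4660 → 14.2641 s.
Time per layer: 14.2641 + 6.55 → 20.8141 s.
Total: 3800 × 20.8141 s = 79093.58 s → 21.97 hours.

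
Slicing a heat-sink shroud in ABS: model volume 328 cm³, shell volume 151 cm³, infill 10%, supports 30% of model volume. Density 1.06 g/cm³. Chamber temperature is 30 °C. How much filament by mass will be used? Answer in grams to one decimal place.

Interior volume: 328 − 151 → 177 cm³.
Infill deposited = 0.10 × 177 = 17.7 cm³.
Support = 0.30 × 328 = 98.4 cm³.
Total extruded = 151 + 17.7 + 98.4, so 267.1 cm³.
Mass = 267.1 × 1.06 = 283.126 g.

283.1 g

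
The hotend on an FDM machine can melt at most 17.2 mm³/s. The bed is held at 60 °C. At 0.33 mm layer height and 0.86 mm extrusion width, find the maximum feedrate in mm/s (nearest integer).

61 mm/s

Extrusion cross-section: 0.33 × 0.86 → 0.2838 mm².
v_max = Q/A = 17.2/0.2838 = 60.61 mm/s → 61 mm/s.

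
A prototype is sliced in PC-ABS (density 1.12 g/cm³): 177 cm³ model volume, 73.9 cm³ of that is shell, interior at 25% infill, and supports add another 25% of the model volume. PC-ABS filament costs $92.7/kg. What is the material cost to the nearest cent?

Interior volume: 177 − 73.9 → 103.1 cm³.
Infill volume = 0.25 × 103.1 = 25.775 cm³.
Support = 0.25 × 177 = 44.25 cm³.
Deposited volume: 73.9 + 25.775 + 44.25 → 143.925 cm³.
Mass = 143.925 × 1.12 = 161.196 g.
Cost = 161.196 g / 1000 × $92.7/kg = $14.94.

$14.94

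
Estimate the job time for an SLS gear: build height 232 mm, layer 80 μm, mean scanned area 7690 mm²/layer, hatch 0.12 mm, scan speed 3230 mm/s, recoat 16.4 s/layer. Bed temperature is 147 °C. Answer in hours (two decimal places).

29.19 hours

Number of layers: 232 / 0.08 → 2900 (rounded up).
Per-layer scan distance: 7690 / 0.12 → 64083.3 mm.
Scan time per layer = 64083.3 / 3230 = 19.84 s.
Layer cycle: 19.84 + 16.4 → 36.24 s.
Build time = 2900 × 36.24 = 105096 s = 29.19 hours.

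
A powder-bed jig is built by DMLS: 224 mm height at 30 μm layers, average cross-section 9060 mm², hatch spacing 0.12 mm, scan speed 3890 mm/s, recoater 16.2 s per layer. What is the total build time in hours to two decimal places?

73.86 hours

Layer count = ceil(224 / 0.03) = 7467.
Scan path per layer = 9060 / 0.12 = 75500 mm.
Laser time per layer: 75500 / 3890 → 19.4087 s.
Per-layer time = 19.4087 + 16.2 = 35.6087 s.
7467 layers × 35.6087 s/layer = 265890.1629 s, i.e. 73.86 hours.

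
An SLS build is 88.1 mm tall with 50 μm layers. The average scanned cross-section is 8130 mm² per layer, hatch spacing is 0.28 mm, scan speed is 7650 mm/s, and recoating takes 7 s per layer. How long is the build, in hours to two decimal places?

Number of layers: 88.1 / 0.05 → 1762 (rounded up).
Per-layer scan distance = 8130 / 0.28, so 29035.7 mm.
Scan time per layer = 29035.7 / 7650, so 3.7955 s.
Time per layer = 3.7955 + 7 = 10.7955 s.
Build time = 1762 × 10.7955 = 19021.671 s = 5.28 hours.

5.28 hours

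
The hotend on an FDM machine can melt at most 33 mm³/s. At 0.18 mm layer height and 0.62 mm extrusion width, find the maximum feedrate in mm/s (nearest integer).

296 mm/s

Extrusion cross-section: 0.18 × 0.62 → 0.1116 mm².
v_max = Q/A = 33/0.1116 = 295.70 mm/s → 296 mm/s.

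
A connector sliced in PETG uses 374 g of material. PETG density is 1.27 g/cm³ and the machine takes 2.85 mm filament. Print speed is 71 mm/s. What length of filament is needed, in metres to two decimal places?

Volume = 374 g / 1.27 g·cm⁻³ = 294.4882 cm³ = 294488.2 mm³.
Cross-section of 2.85 mm filament: π·(2.85/2)² = 6.3794 mm².
Length = 294488.2 / 6.3794 = 46162.37 mm = 46.16 m.

46.16 m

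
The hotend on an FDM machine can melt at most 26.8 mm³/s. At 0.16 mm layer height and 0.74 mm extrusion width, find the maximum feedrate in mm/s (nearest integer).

226 mm/s

Extrusion cross-section = 0.16 × 0.74 = 0.1184 mm².
v_max = Q/A = 26.8/0.1184 = 226.35 mm/s → 226 mm/s.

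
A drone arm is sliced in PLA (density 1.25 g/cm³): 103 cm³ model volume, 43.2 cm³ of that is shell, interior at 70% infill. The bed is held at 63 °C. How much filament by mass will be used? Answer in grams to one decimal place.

106.3 g

Infill region: 103 − 43.2 → 59.8 cm³.
Infill deposited = 0.70 × 59.8 = 41.86 cm³.
Deposited volume = 43.2 + 41.86 = 85.06 cm³.
Mass: 85.06 × 1.25 → 106.325 g.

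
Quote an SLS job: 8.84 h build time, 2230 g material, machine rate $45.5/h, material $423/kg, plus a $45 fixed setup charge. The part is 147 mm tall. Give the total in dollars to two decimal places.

$1390.51

Machine-time cost: 45.5 × 8.84 → $402.22.
Material charge = 423 × 2230/1000, so $943.29.
Total = 402.22 + 943.29 + 45 = $1390.51.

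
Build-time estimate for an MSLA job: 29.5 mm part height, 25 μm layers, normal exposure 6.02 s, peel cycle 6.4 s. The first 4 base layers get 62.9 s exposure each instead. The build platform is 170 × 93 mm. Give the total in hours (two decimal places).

4.13 hours

Layers = ⌈29.5/0.025⌉ = 1180.
Bottom layers: 4 × (62.9 + 6.4) → 277.2 s.
Remaining layers: 1176 × (6.02 + 6.4) → 14605.92 s.
Sum: 277.2 + 14605.92 = 14883.12 s → 4.13 hours.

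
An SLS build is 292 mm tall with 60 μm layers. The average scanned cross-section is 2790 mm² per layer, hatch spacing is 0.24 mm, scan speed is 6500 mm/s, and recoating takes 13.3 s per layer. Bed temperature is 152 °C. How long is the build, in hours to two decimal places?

20.40 hours

Layer count = ceil(292 / 0.06) = 4867.
Scan path per layer = 2790 / 0.24, so 11625 mm.
Laser time per layer: 11625 / 6500 → 1.7885 s.
Per-layer time = 1.7885 + 13.3 = 15.0885 s.
4867 layers × 15.0885 s/layer = 73435.7295 s, i.e. 20.40 hours.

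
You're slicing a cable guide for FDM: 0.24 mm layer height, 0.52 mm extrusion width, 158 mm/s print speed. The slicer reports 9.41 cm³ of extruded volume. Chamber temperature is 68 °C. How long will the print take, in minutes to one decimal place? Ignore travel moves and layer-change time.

8.0 minutes

Extrusion cross-section = 0.24 × 0.52 = 0.1248 mm².
Toolpath length = 9.41 cm³ / 0.1248 mm² = 9410 / 0.1248 = 75400.6 mm.
Extrusion time = 75400.6 / 158 = 477.2 s.
Converting: 477.2 s = 8.0 minutes.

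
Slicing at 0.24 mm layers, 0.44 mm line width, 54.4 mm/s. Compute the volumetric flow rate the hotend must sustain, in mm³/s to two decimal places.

A: 0.24 × 0.44 → 0.1056 mm².
Volumetric flow = 54.4 × 0.1056 = 5.74 mm³/s.

5.74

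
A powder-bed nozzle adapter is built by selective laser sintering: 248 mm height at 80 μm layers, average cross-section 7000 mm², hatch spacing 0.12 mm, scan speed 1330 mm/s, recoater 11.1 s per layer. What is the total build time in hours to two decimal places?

47.33 hours

Layers = ⌈248/0.08⌉ = 3100.
Hatch length per layer: 7000 / 0.12 → 58333.3 mm.
Scan time per layer = 58333.3 / 1330 = 43.8596 s.
Layer cycle: 43.8596 + 11.1 → 54.9596 s.
3100 layers × 54.9596 s/layer = 170374.76 s, i.e. 47.33 hours.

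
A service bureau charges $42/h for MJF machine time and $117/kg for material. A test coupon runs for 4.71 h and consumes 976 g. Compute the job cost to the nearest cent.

Machine cost = 42 × 4.71 = $197.82.
Material charge: 117 × 976/1000 → $114.192.
Total = 197.82 + 114.192 = 312.012 ≈ $312.01.

$312.01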